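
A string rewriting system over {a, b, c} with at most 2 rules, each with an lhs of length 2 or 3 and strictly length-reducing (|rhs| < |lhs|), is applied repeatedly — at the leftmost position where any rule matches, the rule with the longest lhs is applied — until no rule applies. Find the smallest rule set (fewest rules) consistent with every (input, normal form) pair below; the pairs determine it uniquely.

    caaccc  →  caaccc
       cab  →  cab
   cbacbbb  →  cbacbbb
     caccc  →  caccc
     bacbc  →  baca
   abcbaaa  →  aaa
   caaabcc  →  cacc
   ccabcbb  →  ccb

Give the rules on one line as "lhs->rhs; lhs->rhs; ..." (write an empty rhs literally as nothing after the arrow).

  | caaccc
  | cab
  | cbacbbb
  | caccc

aab->; bc->a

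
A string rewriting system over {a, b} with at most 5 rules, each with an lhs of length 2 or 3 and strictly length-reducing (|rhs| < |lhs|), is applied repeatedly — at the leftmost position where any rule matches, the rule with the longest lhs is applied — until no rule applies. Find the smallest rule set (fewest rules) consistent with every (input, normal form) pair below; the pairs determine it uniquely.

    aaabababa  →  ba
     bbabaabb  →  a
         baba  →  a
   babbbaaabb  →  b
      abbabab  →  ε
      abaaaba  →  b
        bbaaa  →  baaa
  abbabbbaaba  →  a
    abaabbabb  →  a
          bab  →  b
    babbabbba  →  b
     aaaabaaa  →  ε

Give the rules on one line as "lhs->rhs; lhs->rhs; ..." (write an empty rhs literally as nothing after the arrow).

  | aaabababa => aabbaba => ababa => bba => ba
  | bbabaabb => babaabb => bbabb => babb => bb => a
  | baba => bb => a
  | babbbaaabb => bbbaaabb => abaaabb => baabb => bab => b

ab->; aba->b; bb->a; bba->ba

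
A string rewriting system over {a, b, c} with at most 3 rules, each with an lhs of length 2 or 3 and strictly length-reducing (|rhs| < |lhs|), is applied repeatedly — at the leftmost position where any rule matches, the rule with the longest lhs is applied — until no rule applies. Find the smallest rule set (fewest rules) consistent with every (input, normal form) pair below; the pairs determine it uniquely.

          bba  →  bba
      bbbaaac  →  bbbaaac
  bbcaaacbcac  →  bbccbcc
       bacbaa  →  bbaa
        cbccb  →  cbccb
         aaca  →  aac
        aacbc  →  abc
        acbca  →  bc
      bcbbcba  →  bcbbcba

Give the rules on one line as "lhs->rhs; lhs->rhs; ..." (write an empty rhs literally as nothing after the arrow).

acb->b; ca->c

  | bba
  | bbbaaac
  | bbcaaacbcac => bbcaacbcac => bbcacbcac => bbccbcac => bbccbcc
  | bacbaa => bbaa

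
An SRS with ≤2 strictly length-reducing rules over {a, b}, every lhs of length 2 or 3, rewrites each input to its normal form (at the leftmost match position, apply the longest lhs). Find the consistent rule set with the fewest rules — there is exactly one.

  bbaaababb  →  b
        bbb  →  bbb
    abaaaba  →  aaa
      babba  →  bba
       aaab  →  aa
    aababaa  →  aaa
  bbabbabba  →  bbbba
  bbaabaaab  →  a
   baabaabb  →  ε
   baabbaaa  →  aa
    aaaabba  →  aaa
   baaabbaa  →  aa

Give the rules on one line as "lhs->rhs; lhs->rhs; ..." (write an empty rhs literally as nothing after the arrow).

ab->; baa->a

  | bbaaababb => baababb => ababb => abb => b
  | bbb
  | abaaaba => aaaba => aaa
  | babba => bba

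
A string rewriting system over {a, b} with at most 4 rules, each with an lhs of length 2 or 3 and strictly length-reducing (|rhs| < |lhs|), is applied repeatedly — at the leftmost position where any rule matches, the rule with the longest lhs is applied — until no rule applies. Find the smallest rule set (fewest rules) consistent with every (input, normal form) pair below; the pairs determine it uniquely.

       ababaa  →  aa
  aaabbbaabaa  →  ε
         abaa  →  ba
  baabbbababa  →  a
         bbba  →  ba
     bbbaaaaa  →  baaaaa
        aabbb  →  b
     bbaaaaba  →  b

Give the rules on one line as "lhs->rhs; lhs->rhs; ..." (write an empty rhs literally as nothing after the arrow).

  | ababaa => bbaa => aa
  | aaabbbaabaa => aabbbaabaa => abbbaabaa => bbbaabaa => baabaa => baba => bb => ε
  | abaa => ba
  | baabbbababa => babbbababa => bbbbababa => bbababa => ababa => bba => a

ab->b; aba->b; bb->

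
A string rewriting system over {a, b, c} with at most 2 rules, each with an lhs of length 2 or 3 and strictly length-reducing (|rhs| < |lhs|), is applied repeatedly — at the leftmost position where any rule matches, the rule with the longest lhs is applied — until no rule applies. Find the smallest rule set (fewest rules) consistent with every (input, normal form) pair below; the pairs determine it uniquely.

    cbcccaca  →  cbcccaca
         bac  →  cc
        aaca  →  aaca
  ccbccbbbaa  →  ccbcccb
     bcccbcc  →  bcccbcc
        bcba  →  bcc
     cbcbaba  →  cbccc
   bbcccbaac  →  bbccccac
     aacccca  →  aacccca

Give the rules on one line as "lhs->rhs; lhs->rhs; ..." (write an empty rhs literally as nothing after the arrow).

  | cbcccaca
  | bac => cc
  | aaca
  | ccbccbbbaa => ccbccbbca => ccbccbab => ccbcccb

ba->c; bca->ab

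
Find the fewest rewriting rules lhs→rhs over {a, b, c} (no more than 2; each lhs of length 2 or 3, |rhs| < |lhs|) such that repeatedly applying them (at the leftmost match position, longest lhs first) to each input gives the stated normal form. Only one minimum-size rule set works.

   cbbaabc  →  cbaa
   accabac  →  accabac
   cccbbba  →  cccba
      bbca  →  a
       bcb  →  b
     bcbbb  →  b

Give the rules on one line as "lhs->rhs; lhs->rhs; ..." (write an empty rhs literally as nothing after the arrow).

bb->b; bc->

  | cbbaabc => cbaabc => cbaa
  | accabac
  | cccbbba => cccbba => cccba
  | bbca => bca => a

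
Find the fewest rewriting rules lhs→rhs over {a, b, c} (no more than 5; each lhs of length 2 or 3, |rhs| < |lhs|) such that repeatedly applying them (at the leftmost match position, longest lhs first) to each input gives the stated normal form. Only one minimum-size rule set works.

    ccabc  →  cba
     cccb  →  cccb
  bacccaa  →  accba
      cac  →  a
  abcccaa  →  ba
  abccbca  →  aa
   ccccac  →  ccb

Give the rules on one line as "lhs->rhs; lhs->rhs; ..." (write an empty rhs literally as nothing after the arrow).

  | ccabc => cbbc => cba
  | cccb
  | bacccaa => acccaa => accba
  | cac => bc => a

aac->; bac->ac; bc->a; ca->b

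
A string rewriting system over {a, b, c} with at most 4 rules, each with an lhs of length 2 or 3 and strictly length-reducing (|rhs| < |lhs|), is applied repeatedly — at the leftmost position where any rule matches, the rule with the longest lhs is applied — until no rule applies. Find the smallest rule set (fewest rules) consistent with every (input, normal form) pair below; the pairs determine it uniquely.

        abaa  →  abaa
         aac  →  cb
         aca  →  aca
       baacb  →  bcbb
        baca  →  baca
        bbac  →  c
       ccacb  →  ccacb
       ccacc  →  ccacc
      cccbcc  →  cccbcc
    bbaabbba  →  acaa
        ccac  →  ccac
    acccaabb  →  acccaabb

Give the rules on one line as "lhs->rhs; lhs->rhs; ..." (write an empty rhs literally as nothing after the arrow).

aac->cb; bba->; bbb->ca

  | abaa
  | aac => cb
  | aca
  | baacb => bcbb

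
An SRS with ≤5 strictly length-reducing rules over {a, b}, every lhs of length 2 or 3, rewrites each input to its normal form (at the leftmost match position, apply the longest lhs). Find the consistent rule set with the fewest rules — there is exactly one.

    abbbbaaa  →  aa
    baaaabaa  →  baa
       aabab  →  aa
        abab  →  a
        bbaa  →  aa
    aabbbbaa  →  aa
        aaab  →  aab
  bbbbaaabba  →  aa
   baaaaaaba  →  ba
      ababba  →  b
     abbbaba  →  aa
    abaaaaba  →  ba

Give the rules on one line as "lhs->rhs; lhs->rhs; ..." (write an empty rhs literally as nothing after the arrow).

aaa->aa; aba->b; bab->ba; bb->a

  | abbbbaaa => aabbaaa => aaaaaa => aaaaa => aaaa => aaa => aa
  | baaaabaa => baaabaa => baabaa => baba => baa
  | aabab => abb => aa
  | abab => bb => a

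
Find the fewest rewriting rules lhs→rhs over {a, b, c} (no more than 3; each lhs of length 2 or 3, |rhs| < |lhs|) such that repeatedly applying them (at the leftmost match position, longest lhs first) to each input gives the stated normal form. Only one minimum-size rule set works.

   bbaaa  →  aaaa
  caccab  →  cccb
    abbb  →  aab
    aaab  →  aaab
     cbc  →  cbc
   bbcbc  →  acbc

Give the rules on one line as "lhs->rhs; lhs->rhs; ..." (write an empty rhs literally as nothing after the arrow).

bb->a; ca->c

  | bbaaa => aaaa
  | caccab => cccab => cccb
  | abbb => aab
  | aaab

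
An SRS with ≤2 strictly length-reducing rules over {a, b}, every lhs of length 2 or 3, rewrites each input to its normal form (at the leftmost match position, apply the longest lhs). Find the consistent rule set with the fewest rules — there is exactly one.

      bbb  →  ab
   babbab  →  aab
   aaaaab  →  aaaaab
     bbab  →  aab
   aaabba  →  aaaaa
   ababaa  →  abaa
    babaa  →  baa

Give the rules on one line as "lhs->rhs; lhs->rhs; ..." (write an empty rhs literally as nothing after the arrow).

  | bbb => ab
  | babbab => bbab => aab
  | aaaaab
  | bbab => aab

bab->b; bb->a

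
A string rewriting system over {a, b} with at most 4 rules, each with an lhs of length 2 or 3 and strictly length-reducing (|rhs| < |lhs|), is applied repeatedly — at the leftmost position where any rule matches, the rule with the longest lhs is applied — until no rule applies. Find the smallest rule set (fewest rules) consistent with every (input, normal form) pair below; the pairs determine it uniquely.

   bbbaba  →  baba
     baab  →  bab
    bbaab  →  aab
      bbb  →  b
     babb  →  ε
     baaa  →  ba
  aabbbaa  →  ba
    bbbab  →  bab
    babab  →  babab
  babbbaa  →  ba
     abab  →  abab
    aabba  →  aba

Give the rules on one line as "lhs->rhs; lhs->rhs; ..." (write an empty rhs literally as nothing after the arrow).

abb->b; baa->ba; bb->

  | bbbaba => baba
  | baab => bab
  | bbaab => aab
  | bbb => b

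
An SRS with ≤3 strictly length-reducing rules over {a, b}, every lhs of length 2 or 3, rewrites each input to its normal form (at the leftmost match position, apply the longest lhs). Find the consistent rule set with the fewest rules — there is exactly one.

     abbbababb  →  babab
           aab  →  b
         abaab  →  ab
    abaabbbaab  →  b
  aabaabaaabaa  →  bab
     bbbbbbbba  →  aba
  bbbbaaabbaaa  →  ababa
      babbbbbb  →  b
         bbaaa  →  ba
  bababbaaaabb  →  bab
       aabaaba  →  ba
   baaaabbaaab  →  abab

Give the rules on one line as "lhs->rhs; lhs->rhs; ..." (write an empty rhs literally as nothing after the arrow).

aa->; bb->b; bbb->ab

  | abbbababb => aabababb => bababb => babab
  | aab => b
  | abaab => abb => ab
  | abaabbbaab => abbbbaab => aabbaab => bbaab => baab => bb => b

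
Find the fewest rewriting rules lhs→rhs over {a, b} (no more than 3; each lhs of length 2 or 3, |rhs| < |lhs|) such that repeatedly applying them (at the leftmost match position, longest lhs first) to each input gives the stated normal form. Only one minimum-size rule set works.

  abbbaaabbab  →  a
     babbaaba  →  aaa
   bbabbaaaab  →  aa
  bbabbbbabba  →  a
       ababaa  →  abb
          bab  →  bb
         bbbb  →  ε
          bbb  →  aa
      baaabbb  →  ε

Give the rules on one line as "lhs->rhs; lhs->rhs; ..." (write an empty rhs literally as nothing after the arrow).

  | abbbaaabbab => aaaaaabbab => aaaabab => aaab => a
  | babbaaba => bbbaaba => aaaaba => aaa
  | bbabbaaaab => bbbbaaaab => aabaaaab => aaaab => aa
  | bbabbbbabba => bbbbbbabba => aabbbabba => bbabba => bbbba => aaba => a

aab->; ba->b; bbb->aa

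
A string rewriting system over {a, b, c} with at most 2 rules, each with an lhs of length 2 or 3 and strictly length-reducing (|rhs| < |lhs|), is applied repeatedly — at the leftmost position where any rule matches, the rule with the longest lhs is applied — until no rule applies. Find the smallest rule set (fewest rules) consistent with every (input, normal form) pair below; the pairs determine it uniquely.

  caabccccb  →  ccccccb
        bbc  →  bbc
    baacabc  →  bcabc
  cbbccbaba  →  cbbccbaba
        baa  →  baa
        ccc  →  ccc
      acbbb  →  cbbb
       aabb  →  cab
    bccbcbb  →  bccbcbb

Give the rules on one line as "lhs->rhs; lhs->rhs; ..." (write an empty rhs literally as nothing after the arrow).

  | caabccccb => ccaccccb => ccccccb
  | bbc
  | baacabc => bacabc => bcabc
  | cbbccbaba

aab->ca; ac->c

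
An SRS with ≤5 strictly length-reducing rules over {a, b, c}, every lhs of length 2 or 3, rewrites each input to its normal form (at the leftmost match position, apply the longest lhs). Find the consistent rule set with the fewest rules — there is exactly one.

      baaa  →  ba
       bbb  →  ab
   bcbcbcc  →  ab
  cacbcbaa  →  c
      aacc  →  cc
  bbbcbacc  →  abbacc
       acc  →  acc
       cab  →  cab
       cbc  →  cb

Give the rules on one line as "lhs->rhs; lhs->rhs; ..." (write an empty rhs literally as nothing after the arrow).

  | baaa => ba
  | bbb => ab
  | bcbcbcc => bbcbcc => bbbcc => abcc => abc => ab
  | cacbcbaa => cacbbaa => caaaa => caa => c

aa->; bbb->ab; bc->b; cbb->a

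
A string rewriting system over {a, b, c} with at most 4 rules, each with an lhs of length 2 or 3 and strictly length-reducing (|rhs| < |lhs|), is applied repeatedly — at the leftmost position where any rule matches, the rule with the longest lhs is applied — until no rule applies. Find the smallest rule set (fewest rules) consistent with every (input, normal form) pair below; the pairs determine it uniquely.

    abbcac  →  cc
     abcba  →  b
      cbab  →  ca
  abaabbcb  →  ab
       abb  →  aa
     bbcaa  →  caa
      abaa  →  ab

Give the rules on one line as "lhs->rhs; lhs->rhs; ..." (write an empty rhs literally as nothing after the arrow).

abc->; ac->c; ba->b; bb->a

  | abbcac => aacac => acac => cac => cc
  | abcba => ba => b
  | cbab => cbb => ca
  | abaabbcb => ababbcb => abbbcb => aabcb => ab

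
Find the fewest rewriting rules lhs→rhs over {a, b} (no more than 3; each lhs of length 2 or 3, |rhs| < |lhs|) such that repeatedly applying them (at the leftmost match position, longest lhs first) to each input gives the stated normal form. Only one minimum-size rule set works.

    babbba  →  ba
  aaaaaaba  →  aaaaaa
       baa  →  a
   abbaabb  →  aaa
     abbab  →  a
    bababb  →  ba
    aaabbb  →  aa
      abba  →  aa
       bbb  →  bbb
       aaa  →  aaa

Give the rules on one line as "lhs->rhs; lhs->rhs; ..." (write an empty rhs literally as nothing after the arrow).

ab->; abb->a; baa->a

  | babbba => baba => ba
  | aaaaaaba => aaaaaa
  | baa => a
  | abbaabb => aaabb => aaa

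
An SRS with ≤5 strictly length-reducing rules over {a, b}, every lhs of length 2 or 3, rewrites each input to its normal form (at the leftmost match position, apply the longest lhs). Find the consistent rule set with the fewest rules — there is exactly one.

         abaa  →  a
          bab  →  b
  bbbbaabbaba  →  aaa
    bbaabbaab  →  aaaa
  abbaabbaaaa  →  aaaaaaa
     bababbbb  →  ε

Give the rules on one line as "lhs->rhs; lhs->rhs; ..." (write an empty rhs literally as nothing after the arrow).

ab->; aba->; abb->a; bb->a

  | abaa => a
  | bab => b
  | bbbbaabbaba => abbaabbaba => aaabbaba => aaaaba => aaa
  | bbaabbaab => aaabbaab => aaaaab => aaaa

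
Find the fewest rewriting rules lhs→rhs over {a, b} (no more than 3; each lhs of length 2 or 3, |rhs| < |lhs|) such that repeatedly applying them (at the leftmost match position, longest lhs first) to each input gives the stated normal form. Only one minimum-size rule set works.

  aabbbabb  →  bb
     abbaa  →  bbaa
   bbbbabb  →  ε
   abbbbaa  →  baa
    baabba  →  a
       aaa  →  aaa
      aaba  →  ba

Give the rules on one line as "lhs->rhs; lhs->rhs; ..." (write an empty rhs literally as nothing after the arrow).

  | aabbbabb => abbbabb => bbbabb => abb => bb
  | abbaa => bbaa
  | bbbbabb => babb => bbb => ε
  | abbbbaa => bbbbaa => baa

ab->b; bbb->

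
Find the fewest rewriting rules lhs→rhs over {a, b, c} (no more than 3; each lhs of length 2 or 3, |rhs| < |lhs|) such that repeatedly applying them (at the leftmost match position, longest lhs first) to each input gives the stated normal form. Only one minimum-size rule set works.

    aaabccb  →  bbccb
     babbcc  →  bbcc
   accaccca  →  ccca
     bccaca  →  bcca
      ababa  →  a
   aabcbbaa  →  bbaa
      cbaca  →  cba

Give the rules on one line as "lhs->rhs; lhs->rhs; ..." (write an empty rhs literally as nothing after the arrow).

aaa->b; ab->; ac->

  | aaabccb => bbccb
  | babbcc => bbcc
  | accaccca => caccca => ccca
  | bccaca => bcca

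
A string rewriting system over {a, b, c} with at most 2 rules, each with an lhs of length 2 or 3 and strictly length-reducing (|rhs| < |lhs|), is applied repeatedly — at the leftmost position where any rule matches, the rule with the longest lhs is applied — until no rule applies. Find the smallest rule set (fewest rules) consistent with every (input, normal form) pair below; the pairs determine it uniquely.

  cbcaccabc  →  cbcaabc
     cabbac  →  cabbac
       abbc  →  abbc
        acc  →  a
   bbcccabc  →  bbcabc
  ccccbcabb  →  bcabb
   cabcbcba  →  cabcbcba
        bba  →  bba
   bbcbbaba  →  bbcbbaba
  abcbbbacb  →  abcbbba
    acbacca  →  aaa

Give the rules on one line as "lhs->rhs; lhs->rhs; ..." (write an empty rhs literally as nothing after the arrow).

acb->a; cc->

  | cbcaccabc => cbcaabc
  | cabbac
  | abbc
  | acc => a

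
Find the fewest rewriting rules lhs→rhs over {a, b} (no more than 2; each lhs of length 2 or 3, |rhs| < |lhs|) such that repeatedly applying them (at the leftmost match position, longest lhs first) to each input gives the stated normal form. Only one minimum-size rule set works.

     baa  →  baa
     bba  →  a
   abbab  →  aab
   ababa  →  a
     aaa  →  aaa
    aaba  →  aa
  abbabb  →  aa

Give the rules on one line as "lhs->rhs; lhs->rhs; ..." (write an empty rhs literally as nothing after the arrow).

  | baa
  | bba => a
  | abbab => aab
  | ababa => aba => a

aba->a; bb->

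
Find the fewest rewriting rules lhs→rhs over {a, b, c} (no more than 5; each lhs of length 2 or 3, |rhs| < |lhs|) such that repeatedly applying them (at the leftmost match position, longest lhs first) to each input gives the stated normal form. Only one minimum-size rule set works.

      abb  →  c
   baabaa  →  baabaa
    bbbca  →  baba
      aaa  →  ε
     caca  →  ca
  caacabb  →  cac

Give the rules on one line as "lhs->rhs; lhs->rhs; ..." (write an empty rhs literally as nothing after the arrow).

  | abb => c
  | baabaa
  | bbbca => baba
  | aaa => ε

aaa->; abb->c; aca->a; bbc->ab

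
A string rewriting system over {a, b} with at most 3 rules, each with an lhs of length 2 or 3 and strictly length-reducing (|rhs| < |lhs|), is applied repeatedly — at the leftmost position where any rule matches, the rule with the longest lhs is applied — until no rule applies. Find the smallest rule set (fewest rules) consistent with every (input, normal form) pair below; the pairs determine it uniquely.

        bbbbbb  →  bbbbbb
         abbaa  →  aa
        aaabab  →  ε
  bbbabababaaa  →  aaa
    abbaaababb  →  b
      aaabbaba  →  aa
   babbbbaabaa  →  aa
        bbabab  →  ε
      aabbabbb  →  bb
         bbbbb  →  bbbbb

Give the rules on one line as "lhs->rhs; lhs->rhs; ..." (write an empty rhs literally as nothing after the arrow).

aab->; bab->; bba->

  | bbbbbb
  | abbaa => aa
  | aaabab => aab => ε
  | bbbabababaaa => bbababaaa => babaaa => aaa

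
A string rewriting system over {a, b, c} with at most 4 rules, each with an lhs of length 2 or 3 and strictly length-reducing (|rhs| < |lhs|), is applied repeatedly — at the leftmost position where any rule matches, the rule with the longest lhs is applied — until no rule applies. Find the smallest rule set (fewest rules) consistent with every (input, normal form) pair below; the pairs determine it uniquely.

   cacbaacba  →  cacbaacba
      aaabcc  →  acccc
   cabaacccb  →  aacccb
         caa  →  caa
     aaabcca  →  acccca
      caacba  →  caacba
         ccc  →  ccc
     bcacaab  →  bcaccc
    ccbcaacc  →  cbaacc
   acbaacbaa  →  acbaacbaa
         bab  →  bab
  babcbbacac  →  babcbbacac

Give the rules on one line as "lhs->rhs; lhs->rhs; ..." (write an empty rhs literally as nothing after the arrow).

aab->cc; cab->; cbc->b

  | cacbaacba
  | aaabcc => acccc
  | cabaacccb => aacccb
  | caa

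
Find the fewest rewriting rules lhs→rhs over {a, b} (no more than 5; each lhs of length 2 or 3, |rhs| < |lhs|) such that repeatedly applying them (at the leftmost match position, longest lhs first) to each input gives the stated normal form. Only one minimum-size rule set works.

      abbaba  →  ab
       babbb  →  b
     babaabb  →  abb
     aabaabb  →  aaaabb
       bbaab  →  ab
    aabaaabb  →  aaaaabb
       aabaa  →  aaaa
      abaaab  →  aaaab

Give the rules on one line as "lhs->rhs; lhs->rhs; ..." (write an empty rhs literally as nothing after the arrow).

  | abbaba => aba => ab
  | babbb => bbbb => b
  | babaabb => bbaabb => abb
  | aabaabb => aaaabb

ba->b; baa->aa; bba->; bbb->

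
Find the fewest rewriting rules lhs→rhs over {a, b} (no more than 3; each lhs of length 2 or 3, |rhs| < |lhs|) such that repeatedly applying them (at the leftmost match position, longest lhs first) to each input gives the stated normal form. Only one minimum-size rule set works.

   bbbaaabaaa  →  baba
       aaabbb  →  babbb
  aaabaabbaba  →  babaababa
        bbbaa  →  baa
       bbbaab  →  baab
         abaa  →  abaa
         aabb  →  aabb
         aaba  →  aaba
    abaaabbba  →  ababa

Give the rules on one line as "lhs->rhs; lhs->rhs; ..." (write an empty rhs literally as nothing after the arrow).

aaa->ba; bba->ba

  | bbbaaabaaa => bbaaabaaa => baaabaaa => bbabaaa => babaaa => babba => baba
  | aaabbb => babbb
  | aaabaabbaba => babaabbaba => babaababa
  | bbbaa => bbaa => baa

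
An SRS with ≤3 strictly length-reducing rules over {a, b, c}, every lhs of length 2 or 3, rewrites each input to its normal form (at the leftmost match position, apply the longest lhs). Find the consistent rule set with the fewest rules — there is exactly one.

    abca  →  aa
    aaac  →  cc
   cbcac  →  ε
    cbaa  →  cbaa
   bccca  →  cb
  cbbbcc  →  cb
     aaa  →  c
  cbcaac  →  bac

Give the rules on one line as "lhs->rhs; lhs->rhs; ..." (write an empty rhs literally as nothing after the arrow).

aaa->c; bc->; ca->b

  | abca => aa
  | aaac => cc
  | cbcac => cac => bc => ε
  | cbaa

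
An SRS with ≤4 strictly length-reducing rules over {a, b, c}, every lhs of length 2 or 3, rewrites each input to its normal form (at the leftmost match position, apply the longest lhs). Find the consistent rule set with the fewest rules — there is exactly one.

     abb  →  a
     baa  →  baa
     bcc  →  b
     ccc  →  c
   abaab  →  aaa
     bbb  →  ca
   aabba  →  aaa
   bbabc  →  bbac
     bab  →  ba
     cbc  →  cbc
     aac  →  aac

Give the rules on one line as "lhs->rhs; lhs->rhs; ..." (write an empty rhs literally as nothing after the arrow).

ab->a; bbb->ca; cc->

  | abb => ab => a
  | baa
  | bcc => b
  | ccc => c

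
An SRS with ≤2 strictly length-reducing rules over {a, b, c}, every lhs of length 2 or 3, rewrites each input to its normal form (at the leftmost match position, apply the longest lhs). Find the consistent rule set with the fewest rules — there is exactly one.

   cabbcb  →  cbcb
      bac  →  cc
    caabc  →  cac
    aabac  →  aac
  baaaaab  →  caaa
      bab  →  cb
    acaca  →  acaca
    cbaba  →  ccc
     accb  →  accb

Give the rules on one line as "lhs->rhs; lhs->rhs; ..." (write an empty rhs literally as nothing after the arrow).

ab->; ba->c

  | cabbcb => cbcb
  | bac => cc
  | caabc => cac
  | aabac => aac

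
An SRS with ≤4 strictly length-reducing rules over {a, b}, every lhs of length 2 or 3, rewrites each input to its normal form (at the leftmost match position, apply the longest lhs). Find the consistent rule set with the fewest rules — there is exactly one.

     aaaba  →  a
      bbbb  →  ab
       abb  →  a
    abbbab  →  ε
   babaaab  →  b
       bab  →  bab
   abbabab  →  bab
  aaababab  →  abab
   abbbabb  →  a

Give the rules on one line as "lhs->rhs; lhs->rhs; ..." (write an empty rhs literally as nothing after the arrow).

aa->; aaa->b; bb->; bbb->a

  | aaaba => bba => a
  | bbbb => ab
  | abb => a
  | abbbab => aaab => bb => ε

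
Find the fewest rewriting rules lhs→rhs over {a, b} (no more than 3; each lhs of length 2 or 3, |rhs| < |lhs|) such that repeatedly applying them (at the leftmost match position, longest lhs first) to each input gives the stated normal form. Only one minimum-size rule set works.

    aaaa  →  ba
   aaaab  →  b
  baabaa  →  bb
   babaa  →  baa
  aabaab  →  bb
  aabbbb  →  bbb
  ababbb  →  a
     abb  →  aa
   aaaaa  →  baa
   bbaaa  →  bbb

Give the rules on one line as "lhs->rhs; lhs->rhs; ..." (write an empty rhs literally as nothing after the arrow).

  | aaaa => ba
  | aaaab => bab => b
  | baabaa => baaa => bb
  | babaa => baa

aaa->b; ab->; abb->aa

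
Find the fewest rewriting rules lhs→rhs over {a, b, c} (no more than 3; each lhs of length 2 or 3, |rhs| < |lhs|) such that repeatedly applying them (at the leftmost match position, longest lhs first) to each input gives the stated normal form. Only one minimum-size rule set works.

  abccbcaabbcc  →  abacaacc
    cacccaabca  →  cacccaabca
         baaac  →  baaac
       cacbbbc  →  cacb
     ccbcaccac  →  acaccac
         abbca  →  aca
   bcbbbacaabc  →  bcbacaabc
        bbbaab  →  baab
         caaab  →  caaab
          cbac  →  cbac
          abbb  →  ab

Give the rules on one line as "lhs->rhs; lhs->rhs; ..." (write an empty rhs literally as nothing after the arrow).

bb->; cbc->cb; ccb->a

  | abccbcaabbcc => abacaabbcc => abacaacc
  | cacccaabca
  | baaac
  | cacbbbc => cacbc => cacb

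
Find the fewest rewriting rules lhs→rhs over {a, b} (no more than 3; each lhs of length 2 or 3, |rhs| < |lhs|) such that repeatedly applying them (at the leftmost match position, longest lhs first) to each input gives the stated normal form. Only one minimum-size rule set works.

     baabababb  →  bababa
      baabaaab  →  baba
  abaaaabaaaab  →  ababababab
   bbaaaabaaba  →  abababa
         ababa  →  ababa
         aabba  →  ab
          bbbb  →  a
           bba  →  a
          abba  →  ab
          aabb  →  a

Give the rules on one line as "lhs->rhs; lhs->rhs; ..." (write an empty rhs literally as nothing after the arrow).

aa->a; aaa->ab; bb->a

  | baabababb => babababb => bababaa => bababa
  | baabaaab => babaaab => bababb => babaa => baba
  | abaaaabaaaab => abababaaaab => ababababab
  | bbaaaabaaba => aaaaabaaba => abaabaaba => ababaaba => abababa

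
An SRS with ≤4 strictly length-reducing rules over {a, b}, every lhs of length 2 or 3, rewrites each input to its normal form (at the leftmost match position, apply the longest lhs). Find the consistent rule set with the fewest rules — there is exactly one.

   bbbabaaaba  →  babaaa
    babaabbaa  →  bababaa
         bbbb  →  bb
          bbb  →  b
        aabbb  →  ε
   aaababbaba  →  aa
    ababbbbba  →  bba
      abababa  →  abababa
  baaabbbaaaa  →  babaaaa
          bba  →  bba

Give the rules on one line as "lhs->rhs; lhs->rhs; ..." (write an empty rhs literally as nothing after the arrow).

aab->a; abb->; bbb->b

  | bbbabaaaba => babaaaba => babaaa
  | babaabbaa => bababaa
  | bbbb => bb
  | bbb => b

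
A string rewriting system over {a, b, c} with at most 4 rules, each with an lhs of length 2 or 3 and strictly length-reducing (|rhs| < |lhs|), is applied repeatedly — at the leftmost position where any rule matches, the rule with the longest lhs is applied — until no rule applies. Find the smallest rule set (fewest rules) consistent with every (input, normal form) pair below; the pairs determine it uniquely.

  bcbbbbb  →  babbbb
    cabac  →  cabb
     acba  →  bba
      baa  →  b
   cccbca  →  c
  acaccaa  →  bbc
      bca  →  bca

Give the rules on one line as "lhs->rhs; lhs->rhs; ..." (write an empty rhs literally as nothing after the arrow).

aa->; ac->b; cb->a

  | bcbbbbb => babbbb
  | cabac => cabb
  | acba => bba
  | baa => b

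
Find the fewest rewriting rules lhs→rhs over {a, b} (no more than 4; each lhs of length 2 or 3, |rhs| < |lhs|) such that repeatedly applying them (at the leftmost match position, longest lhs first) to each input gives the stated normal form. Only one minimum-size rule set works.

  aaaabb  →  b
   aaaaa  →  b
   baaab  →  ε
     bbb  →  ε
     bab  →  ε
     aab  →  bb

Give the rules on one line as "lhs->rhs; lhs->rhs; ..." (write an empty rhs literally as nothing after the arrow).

  | aaaabb => baabb => babb => b
  | aaaaa => baaa => baa => ba => b
  | baaab => baab => bab => ε
  | bbb => ε

aa->b; ba->b; bab->; bbb->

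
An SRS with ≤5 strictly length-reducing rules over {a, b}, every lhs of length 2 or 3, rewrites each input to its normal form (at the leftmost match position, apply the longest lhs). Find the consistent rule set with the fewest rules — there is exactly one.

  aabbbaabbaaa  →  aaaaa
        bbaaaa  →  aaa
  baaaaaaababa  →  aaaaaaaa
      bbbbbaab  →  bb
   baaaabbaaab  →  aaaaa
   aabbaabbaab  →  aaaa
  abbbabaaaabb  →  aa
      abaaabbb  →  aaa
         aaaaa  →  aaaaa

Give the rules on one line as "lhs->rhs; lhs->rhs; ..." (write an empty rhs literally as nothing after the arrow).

  | aabbbaabbaaa => abaabbaaa => aaabbaaa => aaaaa
  | bbaaaa => aaa
  | baaaaaaababa => aaaaaababa => aaaaaaaba => aaaaaaaa
  | bbbbbaab => bbbab => bb

ab->a; abb->; ba->; bba->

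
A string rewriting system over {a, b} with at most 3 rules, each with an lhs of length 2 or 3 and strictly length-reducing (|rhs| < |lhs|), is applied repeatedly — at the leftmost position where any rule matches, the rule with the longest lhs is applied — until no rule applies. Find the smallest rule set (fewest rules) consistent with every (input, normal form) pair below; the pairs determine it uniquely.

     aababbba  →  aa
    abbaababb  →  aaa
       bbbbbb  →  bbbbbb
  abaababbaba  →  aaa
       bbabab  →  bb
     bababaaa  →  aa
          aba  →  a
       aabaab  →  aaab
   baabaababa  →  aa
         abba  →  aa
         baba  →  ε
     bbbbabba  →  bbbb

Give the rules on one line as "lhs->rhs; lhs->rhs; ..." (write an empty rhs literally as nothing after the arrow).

  | aababbba => aabbba => aaba => aa
  | abbaababb => aaababb => aaabb => aaa
  | bbbbbb
  | abaababbaba => aababbaba => aabbaba => aaaba => aaa

abb->a; ba->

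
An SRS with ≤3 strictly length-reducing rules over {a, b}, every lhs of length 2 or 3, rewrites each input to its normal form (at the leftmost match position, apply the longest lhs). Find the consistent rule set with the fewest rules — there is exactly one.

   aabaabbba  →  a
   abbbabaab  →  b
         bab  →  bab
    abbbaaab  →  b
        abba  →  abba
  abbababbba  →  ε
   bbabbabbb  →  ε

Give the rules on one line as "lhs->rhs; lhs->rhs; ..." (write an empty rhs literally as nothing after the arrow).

  | aabaabbba => baabbba => aabbba => bbba => aaa => a
  | abbbabaab => aaaabaab => aabaab => baab => aab => b
  | bab
  | abbbaaab => aaaaaab => aaaab => aab => b

aa->; baa->aa; bbb->aa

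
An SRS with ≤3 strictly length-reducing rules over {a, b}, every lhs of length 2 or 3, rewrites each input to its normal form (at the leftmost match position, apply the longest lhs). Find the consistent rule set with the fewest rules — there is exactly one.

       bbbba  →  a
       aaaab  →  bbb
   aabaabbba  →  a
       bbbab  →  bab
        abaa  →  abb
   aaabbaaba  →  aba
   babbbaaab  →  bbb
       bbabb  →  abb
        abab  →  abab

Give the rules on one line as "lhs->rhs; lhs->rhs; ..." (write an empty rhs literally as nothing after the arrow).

  | bbbba => bba => a
  | aaaab => baab => bbb
  | aabaabbba => bbaabbba => aabbba => bbbba => bba => a
  | bbbab => bab

aa->b; bba->a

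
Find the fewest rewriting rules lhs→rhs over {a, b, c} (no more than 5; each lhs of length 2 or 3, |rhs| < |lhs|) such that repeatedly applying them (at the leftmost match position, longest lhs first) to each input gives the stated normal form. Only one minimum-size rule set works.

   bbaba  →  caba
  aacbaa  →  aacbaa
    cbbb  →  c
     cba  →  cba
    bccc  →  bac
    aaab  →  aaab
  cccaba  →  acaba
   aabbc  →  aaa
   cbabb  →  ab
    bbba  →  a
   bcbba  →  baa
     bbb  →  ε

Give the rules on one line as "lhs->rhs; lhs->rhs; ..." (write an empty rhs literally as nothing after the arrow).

bab->c; bb->c; bbb->; cc->a

  | bbaba => caba
  | aacbaa
  | cbbb => c
  | cba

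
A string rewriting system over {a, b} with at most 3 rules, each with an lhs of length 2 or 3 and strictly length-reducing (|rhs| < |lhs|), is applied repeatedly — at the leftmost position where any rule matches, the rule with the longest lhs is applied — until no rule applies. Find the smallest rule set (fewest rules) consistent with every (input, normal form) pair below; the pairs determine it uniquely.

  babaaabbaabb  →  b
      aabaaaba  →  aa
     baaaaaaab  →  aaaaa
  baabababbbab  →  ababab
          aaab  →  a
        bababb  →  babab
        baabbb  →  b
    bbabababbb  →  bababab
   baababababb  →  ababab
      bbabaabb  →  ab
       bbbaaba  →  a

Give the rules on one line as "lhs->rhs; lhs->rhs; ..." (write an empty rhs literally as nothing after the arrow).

aab->; baa->aa; bb->b

  | babaaabbaabb => baaaabbaabb => aaaabbaabb => aabaabb => aabb => b
  | aabaaaba => aaaba => aa
  | baaaaaaab => aaaaaaab => aaaaa
  | baabababbbab => aabababbbab => ababbbab => ababbab => ababab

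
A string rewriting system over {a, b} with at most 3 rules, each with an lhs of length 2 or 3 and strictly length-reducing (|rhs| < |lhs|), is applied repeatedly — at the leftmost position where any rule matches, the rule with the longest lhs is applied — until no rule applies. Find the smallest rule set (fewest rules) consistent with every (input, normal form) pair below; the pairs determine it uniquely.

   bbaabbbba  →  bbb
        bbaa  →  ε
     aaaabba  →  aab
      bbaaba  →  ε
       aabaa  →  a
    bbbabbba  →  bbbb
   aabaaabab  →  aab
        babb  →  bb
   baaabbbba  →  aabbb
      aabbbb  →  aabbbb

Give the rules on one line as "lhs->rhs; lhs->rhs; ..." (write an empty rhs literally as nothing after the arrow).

  | bbaabbbba => babbbba => bbbba => bbb
  | bbaa => ba => ε
  | aaaabba => aabba => aab
  | bbaaba => baba => ba => ε

aaa->a; ba->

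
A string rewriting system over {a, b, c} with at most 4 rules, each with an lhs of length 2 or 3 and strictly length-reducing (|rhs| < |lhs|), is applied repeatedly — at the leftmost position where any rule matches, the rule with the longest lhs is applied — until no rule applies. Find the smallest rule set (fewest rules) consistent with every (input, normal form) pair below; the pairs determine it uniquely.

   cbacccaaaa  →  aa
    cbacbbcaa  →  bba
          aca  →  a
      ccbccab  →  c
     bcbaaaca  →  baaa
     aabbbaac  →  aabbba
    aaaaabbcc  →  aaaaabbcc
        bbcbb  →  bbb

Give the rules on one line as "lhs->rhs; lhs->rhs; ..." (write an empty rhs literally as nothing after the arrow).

  | cbacccaaaa => acccaaaa => ccaaaa => caaa => aa
  | cbacbbcaa => acbbcaa => bbcaa => bba
  | aca => a
  | ccbccab => cccab => ccb => c

ac->; ca->; cb->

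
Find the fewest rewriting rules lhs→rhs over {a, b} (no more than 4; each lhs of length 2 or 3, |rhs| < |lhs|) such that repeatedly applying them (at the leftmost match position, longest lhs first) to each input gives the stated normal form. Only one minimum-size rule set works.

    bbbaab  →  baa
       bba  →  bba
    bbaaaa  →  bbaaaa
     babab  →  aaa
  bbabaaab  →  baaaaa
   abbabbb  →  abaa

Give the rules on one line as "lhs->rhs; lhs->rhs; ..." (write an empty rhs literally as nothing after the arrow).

aab->aa; bab->aa; bbb->b

  | bbbaab => baab => baa
  | bba
  | bbaaaa
  | babab => aaab => aaa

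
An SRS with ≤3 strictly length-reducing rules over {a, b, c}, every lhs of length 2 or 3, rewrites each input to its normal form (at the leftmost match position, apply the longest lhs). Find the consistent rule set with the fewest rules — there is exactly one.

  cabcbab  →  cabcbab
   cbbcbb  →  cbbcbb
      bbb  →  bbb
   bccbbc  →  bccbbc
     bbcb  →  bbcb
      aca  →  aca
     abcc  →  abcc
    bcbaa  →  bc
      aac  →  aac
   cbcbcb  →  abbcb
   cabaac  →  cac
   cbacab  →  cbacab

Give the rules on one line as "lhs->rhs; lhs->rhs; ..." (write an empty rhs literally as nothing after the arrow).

  | cabcbab
  | cbbcbb
  | bbb
  | bccbbc

baa->; cbc->ab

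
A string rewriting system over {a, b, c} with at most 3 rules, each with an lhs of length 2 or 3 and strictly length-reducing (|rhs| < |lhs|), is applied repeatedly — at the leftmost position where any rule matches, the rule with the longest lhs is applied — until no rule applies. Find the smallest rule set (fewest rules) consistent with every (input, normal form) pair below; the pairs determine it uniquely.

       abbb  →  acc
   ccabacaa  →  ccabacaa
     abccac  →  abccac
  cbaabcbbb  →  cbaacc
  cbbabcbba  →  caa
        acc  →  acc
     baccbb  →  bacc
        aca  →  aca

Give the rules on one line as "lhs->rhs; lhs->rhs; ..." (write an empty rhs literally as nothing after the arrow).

  | abbb => acc
  | ccabacaa
  | abccac
  | cbaabcbbb => cbaabbb => cbaacc

bb->; bbb->cc; bcb->b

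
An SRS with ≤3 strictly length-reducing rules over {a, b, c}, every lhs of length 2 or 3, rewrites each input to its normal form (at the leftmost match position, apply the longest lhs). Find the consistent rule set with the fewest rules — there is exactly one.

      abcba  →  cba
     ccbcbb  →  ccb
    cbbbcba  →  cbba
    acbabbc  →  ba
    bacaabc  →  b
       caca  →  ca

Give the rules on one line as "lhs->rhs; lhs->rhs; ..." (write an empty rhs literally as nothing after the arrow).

  | abcba => cba
  | ccbcbb => ccabb => ccb
  | cbbbcba => cbbaba => cbba
  | acbabbc => babbc => bbc => ba

ab->; ac->; bc->a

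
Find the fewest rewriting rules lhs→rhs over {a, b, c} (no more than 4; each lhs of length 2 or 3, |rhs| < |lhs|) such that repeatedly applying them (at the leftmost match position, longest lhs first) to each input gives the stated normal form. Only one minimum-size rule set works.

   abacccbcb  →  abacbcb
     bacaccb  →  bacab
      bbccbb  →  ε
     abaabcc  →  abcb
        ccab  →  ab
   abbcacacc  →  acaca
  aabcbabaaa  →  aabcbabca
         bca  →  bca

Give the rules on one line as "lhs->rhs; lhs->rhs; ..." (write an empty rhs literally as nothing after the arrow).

baa->bc; bb->; cc->

  | abacccbcb => abacbcb
  | bacaccb => bacab
  | bbccbb => ccbb => bb => ε
  | abaabcc => abcbcc => abcb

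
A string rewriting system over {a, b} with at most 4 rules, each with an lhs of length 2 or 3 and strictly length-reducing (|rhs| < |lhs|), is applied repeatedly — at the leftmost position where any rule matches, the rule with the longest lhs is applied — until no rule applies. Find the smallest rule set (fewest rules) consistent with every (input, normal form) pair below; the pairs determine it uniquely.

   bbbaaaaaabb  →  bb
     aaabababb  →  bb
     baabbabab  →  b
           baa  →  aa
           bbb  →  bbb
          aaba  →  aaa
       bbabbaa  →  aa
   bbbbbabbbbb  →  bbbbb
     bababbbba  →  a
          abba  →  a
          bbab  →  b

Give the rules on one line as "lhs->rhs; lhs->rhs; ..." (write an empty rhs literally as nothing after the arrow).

ab->b; aba->aa; ba->a

  | bbbaaaaaabb => bbaaaaaabb => baaaaaabb => aaaaaabb => aaaaabb => aaaabb => aaabb => aabb => abb => bb
  | aaabababb => aaaababb => aaaaabb => aaaabb => aaabb => aabb => abb => bb
  | baabbabab => aabbabab => abbabab => bbabab => babab => abab => aab => ab => b
  | baa => aa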